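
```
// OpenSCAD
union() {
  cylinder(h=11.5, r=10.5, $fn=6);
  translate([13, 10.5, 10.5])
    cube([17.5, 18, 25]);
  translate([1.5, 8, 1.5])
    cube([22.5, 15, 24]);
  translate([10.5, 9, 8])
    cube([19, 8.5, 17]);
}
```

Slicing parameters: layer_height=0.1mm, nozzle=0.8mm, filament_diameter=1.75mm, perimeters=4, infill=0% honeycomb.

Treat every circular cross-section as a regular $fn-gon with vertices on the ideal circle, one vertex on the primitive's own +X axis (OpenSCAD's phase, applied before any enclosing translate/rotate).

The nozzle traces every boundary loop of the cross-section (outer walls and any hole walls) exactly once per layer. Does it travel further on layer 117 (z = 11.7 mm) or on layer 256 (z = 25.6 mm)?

Layer 117 (z = 11.7): the cylinder is not intersected at this z (z outside [0, 11.5]); the cube at (13, 10.5) is present — its section is the full 17.5×18 rectangle (perimeter 71.00 mm); the cube at (1.5, 8) is present — its section is the full 22.5×15 rectangle (perimeter 75.00 mm); the 19×8.5 cube at (10.5, 9) contributes its full rectangle (perimeter 55.00 mm); Combining (union): the regions partially overlap (shared area 290.75 mm²), so the edge portions inside another operand are dropped and the merged outline is re-measured after clipping — boundary = 99.00 mm. So its perimeter = 99.00 mm. Layer 256 (z = 25.6): the cylinder is not intersected at this z (z outside [0, 11.5]); the cube at (13, 10.5) (footprint 17.5×18) is included at this height (perimeter 71.00 mm); the cube at (1.5, 8) is absent (z outside [1.5, 25.5]); the cube at (10.5, 9) is absent (z outside [8, 25]); Taking the union: only the 17.5×18 cube at (13, 10.5) is present, so the union is just that shape — boundary = 71.00 mm. So its perimeter = 71.00 mm. Layer 117 is larger (99.00 vs 71.00 mm).

layer 117 (z = 11.7 mm)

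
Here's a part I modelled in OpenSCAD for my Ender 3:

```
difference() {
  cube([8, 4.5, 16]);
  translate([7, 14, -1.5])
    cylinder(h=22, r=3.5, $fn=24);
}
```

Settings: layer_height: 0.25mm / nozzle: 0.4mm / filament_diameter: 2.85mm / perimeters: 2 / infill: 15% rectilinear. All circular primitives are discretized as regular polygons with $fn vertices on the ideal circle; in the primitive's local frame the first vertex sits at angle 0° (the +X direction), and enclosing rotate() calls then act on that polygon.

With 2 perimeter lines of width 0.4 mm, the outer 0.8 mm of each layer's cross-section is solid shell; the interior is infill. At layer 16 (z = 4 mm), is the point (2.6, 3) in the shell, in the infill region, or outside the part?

infill

At z = 4 mm: the 8×4.5 cube contributes its full rectangle; the r=3.5 cylinder at (7, 14) gives a regular 24-gon of circumradius 3.5 (constant along its height); Taking the first minus the rest: starting from the 8×4.5 cube, the r=3.5 cylinder at (7, 14) misses the remaining region (no effect) — 1 connected region. Overall, the cross-section is a single solid region. The nearest boundary edge runs (0.00, 4.50)→(8.00, 4.50); distance from the point to it = 1.50 mm. The point is inside the cross-section and 1.50 mm from the nearest boundary — more than the 0.8 mm shell width (2 × 0.4), so it's in the infill interior.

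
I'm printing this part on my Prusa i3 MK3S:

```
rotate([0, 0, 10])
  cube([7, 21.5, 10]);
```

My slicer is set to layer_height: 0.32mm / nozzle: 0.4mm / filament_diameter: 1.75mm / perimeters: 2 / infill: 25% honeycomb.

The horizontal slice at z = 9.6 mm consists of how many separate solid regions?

1

At z = 9.6 mm: the cube is present — its section is the full 7×21.5 rectangle; (rotated 10° about Z; rotation is an isometry so areas/perimeters/island counts are preserved). The result has 1 disconnected region.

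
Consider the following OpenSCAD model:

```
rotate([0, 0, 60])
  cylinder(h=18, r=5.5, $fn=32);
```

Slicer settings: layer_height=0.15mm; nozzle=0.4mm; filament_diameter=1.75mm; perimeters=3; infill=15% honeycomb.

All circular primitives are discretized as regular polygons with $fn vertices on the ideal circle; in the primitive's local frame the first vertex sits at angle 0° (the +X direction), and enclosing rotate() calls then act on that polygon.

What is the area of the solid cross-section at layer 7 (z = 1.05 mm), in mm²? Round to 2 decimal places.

At z = 1.05 mm: the r=5.5 cylinder gives a regular 32-gon of circumradius 5.5 (constant along its height) (area = (32/2)·5.500²·sin(360°/32) = 94.42 mm²); (whole slice rotated 60° about Z — lengths, areas and connectivity unchanged). Overall, the cross-section is a single solid region. Net area = 94.42 mm².

94.42 mm²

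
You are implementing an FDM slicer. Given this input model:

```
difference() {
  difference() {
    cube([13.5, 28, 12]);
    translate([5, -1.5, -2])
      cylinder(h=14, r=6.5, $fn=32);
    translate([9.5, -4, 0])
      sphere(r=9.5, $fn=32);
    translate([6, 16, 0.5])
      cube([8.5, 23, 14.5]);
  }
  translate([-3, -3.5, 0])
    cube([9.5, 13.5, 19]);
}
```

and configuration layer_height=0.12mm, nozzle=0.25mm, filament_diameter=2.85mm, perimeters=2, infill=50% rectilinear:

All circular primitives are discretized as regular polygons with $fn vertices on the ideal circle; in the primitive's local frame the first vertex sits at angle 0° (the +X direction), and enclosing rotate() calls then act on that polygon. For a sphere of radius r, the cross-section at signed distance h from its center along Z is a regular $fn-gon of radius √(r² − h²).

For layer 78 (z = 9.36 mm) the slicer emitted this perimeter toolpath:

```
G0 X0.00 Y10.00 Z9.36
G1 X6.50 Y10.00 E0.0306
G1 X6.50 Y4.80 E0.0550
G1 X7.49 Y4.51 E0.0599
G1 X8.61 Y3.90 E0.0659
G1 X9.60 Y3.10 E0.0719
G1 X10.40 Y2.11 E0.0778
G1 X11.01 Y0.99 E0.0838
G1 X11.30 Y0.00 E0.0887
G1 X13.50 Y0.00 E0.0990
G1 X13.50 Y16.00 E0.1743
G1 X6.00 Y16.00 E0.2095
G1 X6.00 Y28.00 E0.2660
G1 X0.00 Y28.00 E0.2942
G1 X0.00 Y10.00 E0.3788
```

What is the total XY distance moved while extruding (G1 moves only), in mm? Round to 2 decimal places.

Sum the Euclidean lengths of each G1 segment: total = 80.56 mm.

80.56 mm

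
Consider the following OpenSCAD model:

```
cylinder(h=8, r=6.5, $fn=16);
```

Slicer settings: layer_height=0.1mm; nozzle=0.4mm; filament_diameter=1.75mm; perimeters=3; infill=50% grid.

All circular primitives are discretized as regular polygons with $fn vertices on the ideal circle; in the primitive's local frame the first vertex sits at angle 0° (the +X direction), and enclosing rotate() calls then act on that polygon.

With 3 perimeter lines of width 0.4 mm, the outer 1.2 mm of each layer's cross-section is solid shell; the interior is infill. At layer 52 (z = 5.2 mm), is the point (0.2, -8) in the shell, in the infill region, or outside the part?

outside

At z = 5.2 mm: the cylinder: section is a regular 16-gon, circumradius r=6.5. Overall, the cross-section is a single solid region. The nearest boundary edge runs (-2.49, -6.01)→(-0.00, -6.50); distance from the point to it = 1.51 mm. The point is not inside any of the regions above, so it lies outside the cross-section (1.51 mm from the nearest boundary).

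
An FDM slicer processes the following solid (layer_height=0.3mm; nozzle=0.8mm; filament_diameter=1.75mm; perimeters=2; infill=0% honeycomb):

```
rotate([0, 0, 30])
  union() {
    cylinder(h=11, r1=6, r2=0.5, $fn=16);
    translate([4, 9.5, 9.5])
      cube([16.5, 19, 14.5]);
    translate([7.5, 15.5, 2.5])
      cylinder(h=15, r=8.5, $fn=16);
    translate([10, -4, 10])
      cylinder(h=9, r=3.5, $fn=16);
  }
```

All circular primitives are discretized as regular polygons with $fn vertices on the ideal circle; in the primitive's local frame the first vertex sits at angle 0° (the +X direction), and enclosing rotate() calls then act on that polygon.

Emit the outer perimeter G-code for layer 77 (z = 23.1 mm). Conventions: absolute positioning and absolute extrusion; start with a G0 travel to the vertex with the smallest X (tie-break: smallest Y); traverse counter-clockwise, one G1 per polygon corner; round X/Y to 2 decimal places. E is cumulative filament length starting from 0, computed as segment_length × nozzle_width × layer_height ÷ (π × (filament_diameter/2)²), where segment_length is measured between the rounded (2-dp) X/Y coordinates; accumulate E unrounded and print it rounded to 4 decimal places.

At z = 23.1 mm: the cone does not reach this height (z outside [0, 11]); the 16.5×19 cube at (4, 9.5) contributes its full rectangle; the cylinder at (7.5, 15.5) is not intersected at this z (z outside [2.5, 17.5]); the cylinder at (10, -4) is absent (z outside [10, 19]); Merging all regions: only the 16.5×19 cube at (4, 9.5) is present, so the union is just that shape — 1 connected region; (whole slice rotated 30° about Z — lengths, areas and connectivity unchanged). The outline is a single polygon with 4 vertices. Extrusion per mm of travel: 0.8 × 0.3 / (π × 0.875²) = 0.099780. Accumulating E over each segment gives final E = 7.0837.

G0 X-10.79 Y26.68 Z23.10
G1 X-1.29 Y10.23 E1.8954
G1 X13.00 Y18.48 E3.5419
G1 X3.50 Y34.93 E5.4373
G1 X-10.79 Y26.68 E7.0837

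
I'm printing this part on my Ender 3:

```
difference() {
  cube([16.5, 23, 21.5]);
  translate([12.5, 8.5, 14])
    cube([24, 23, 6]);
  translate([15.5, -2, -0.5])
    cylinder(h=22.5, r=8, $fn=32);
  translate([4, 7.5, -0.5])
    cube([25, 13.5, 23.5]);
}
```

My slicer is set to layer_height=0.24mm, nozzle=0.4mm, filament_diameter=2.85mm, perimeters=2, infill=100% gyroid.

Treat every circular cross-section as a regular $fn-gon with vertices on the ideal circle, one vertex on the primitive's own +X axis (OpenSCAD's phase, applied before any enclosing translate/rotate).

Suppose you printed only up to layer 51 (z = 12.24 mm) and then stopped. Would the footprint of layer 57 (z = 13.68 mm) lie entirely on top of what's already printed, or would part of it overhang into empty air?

Compare the two slices. At z = 12.24: the cube is present — its section is the full 16.5×23 rectangle (area 379.50 mm²); the cube at (12.5, 8.5) is absent (z outside [14, 20]); the r=8 cylinder at (15.5, -2) contributes a regular 32-gon of circumradius 8 (area = (32/2)·8.000²·sin(360°/32) = 199.77 mm²); the 25×13.5 cube at (4, 7.5) contributes its full rectangle (area 337.50 mm²); After the difference (first − rest): starting from the 16.5×23 cube (379.50 mm²), the r=8 cylinder at (15.5, -2) partially overlaps it — only the 40.11 mm² overlap (of its 199.77 mm²) is removed, clipping the outline; the 25×13.5 cube at (4, 7.5) partially overlaps it — only the 168.75 mm² overlap (of its 337.50 mm²) is removed, clipping the outline — area = 170.64 mm². At z = 13.68: the cube (footprint 16.5×23) is included at this height (area 379.50 mm²); the cube at (12.5, 8.5) is absent (z outside [14, 20]); the cylinder at (15.5, -2): section is a regular 32-gon, circumradius r=8 (area = (32/2)·8.000²·sin(360°/32) = 199.77 mm²); the cube at (4, 7.5) is present — its section is the full 25×13.5 rectangle (area 337.50 mm²); Taking the first minus the rest: starting from the 16.5×23 cube (379.50 mm²), the r=8 cylinder at (15.5, -2) partially overlaps it — only the 40.11 mm² overlap (of its 199.77 mm²) is removed, clipping the outline; the 25×13.5 cube at (4, 7.5) partially overlaps it — only the 168.75 mm² overlap (of its 337.50 mm²) is removed, clipping the outline — area = 170.64 mm². Checking containment: the cross-section at z = 13.68 is a subset of the cross-section at z = 12.24.

entirely on top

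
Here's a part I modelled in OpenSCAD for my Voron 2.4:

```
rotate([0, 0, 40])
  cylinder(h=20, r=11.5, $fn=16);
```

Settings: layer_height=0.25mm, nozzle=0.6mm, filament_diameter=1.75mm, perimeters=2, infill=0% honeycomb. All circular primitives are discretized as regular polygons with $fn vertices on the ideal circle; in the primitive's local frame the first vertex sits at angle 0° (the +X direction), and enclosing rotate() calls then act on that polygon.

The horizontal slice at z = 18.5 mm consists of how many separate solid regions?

1

At z = 18.5 mm: the r=11.5 cylinder gives a regular 16-gon of circumradius 11.5 (constant along its height); (whole slice rotated 40° about Z — lengths, areas and connectivity unchanged). The result has 1 disconnected region.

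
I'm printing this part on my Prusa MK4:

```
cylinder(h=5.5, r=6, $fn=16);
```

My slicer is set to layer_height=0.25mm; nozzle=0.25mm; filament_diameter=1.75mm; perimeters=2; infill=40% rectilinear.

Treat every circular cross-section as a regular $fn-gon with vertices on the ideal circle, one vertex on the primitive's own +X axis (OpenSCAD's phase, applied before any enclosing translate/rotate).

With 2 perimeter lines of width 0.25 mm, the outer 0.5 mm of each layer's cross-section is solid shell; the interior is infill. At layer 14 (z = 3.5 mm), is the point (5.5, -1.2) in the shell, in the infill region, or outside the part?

At z = 3.5 mm: the r=6 cylinder gives a regular 16-gon of circumradius 6 (constant along its height). Overall, the cross-section is a single solid region. The nearest boundary edge runs (5.54, -2.30)→(6.00, 0.00); distance from the point to it = 0.26 mm. The point is inside the cross-section, 0.26 mm from the nearest boundary — within the 0.5 mm shell band (2 × 0.25).

shell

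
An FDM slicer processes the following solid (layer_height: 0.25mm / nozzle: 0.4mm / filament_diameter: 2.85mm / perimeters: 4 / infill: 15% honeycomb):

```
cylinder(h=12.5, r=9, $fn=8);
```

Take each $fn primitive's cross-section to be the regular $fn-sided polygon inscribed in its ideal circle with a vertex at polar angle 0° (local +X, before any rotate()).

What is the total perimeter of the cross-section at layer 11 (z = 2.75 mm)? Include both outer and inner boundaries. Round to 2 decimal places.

55.11 mm

At z = 2.75 mm: the r=9 cylinder contributes a regular 8-gon of circumradius 9 (perimeter = 2·8·9.000·sin(180°/8) = 55.11 mm). Overall, the cross-section is a single solid region. Total boundary length (outer) = 55.11 mm.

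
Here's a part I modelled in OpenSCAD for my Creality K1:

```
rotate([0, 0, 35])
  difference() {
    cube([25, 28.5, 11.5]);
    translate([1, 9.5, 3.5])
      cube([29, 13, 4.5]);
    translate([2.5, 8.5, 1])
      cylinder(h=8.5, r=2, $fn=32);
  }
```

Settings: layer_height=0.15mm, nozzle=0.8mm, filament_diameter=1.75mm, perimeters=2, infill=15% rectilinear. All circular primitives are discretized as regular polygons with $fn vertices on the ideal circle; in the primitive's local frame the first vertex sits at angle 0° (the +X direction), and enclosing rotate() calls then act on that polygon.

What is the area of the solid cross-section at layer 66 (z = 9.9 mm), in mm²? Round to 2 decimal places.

712.50 mm²

At z = 9.9 mm: the cube is present — its section is the full 25×28.5 rectangle (area 712.50 mm²); the cube at (1, 9.5) is absent (z outside [3.5, 8]); the cylinder at (2.5, 8.5) does not reach this height (z outside [1, 9.5]); Taking the first minus the rest: none of the subtracted shapes is present at this height, so the 25×28.5 cube is unchanged — area = 712.50 mm²; (whole slice rotated 35° about Z — lengths, areas and connectivity unchanged). Overall, the cross-section is a single solid region. Net area = 712.50 mm².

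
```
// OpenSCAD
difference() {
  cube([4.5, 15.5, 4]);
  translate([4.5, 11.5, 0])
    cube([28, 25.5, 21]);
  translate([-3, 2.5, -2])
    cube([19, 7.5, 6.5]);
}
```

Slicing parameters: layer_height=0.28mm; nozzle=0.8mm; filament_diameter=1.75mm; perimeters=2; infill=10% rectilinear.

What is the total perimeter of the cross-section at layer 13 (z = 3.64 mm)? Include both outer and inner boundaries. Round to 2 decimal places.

34.00 mm

At z = 3.64 mm: the cube (footprint 4.5×15.5) is included at this height (perimeter 40.00 mm); the 28×25.5 cube at (4.5, 11.5) contributes its full rectangle (perimeter 107.00 mm); the cube at (-3, 2.5) is present — its section is the full 19×7.5 rectangle (perimeter 53.00 mm); Taking the first minus the rest: starting from the 4.5×15.5 cube, the 28×25.5 cube at (4.5, 11.5) misses the remaining region (no effect); the 19×7.5 cube at (-3, 2.5) partially overlaps it — only the 33.75 mm² overlap (of its 142.50 mm²) is removed, clipping the outline — boundary = 34.00 mm. Overall, the cross-section has 2 separate islands. Total boundary length (outer) = 34.00 mm.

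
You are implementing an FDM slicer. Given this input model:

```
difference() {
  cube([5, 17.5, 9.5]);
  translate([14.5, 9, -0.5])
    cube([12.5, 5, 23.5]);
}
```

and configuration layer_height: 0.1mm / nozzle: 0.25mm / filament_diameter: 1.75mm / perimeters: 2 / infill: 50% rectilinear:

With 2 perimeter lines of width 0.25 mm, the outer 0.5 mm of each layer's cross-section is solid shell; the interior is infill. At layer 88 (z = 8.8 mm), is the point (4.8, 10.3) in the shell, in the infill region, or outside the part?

shell

At z = 8.8 mm: the 5×17.5 cube contributes its full rectangle; the cube at (14.5, 9) is present — its section is the full 12.5×5 rectangle; After the difference (first − rest): starting from the 5×17.5 cube, the 12.5×5 cube at (14.5, 9) misses the remaining region (no effect) — 1 connected region. Overall, the cross-section is a single solid region. The nearest boundary edge runs (5.00, 17.50)→(5.00, 0.00); distance from the point to it = 0.20 mm. The point is inside the cross-section, 0.20 mm from the nearest boundary — within the 0.5 mm shell band (2 × 0.25).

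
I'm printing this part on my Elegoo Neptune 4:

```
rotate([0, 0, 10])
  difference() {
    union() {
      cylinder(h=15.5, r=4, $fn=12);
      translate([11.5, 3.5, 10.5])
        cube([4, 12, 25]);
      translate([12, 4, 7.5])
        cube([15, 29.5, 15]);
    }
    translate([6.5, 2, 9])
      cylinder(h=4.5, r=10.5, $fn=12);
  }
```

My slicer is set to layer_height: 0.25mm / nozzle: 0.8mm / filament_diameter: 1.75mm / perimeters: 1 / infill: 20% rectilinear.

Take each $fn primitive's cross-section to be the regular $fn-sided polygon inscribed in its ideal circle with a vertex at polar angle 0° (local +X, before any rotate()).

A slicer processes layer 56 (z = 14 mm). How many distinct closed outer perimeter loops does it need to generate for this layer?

2

At z = 14 mm: the r=4 cylinder gives a regular 12-gon of circumradius 4 (constant along its height); the cube at (11.5, 3.5) (footprint 4×12) is included at this height; the cube at (12, 4) is present — its section is the full 15×29.5 rectangle; Merging all regions: the regions partially overlap (shared area 40.25 mm²), so overlapping operands fuse into one piece — 2 connected regions; the cylinder at (6.5, 2) is absent (z outside [9, 13.5]); Taking the first minus the rest: none of the subtracted shapes is present at this height, so that combined region is unchanged — 2 connected regions; (rotated 10° about Z; rotation is an isometry so areas/perimeters/island counts are preserved). The result has 2 disconnected regions.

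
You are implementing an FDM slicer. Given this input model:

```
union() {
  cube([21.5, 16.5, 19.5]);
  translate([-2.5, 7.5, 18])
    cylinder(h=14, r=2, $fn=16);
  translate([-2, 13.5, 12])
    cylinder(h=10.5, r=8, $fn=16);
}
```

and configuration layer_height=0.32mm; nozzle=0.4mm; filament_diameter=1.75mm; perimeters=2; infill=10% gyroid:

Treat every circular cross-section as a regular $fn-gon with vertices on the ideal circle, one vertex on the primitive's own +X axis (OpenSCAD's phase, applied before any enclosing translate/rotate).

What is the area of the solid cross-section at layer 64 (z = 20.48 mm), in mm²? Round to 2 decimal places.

At z = 20.48 mm: the cube is absent (z outside [0, 19.5]); the cylinder at (-2.5, 7.5): section is a regular 16-gon, circumradius r=2 (area = (16/2)·2.000²·sin(360°/16) = 12.25 mm²); the cylinder at (-2, 13.5): section is a regular 16-gon, circumradius r=8 (area = (16/2)·8.000²·sin(360°/16) = 195.93 mm²); Combining (union): the regions partially overlap — summed areas 208.18 mm² minus the doubly-counted overlap 12.15 mm² gives 196.03 mm² — area = 196.03 mm². Overall, the cross-section is a single solid region. Net area = 196.03 mm².

196.03 mm²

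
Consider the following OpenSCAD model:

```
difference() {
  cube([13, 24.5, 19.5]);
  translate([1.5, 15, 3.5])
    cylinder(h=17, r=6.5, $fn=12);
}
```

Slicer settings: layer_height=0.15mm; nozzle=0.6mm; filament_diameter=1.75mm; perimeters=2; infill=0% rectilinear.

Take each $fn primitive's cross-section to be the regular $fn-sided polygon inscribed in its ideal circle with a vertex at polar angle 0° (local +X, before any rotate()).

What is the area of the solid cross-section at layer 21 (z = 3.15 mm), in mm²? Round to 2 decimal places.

At z = 3.15 mm: the cube (footprint 13×24.5) is included at this height (area 318.50 mm²); the cylinder at (1.5, 15) is absent (z outside [3.5, 20.5]); After the difference (first − rest): none of the subtracted shapes is present at this height, so the 13×24.5 cube is unchanged — area = 318.50 mm². Overall, the cross-section is a single solid region. Net area = 318.50 mm².

318.50 mm²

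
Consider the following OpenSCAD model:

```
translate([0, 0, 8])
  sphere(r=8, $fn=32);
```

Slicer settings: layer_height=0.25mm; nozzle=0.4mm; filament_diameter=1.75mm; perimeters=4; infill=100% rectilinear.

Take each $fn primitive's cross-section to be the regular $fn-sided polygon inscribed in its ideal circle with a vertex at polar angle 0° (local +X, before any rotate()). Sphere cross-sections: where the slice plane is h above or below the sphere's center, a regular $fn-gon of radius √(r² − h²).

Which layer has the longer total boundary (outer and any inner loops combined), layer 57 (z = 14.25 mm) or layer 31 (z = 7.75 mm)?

Layer 57 (z = 14.25): the r=8 sphere contributes a regular 32-gon of circumradius √(8²−6.25²) = 4.994 (perimeter = 2·32·4.994·sin(180°/32) = 31.33 mm). So its perimeter = 31.33 mm. Layer 31 (z = 7.75): the r=8 sphere slices to a regular 32-gon of circumradius 7.996 (√(r²−h²) with h=0.25 from center) (perimeter = 2·32·7.996·sin(180°/32) = 50.16 mm). So its perimeter = 50.16 mm. Layer 31 is larger (50.16 vs 31.33 mm).

layer 31 (z = 7.75 mm)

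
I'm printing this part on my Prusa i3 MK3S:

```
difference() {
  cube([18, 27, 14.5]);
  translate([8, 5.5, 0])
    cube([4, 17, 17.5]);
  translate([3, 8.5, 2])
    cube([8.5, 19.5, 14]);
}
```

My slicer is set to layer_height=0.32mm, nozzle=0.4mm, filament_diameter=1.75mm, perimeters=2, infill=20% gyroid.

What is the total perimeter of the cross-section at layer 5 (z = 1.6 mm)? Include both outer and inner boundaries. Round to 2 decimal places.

132.00 mm

At z = 1.6 mm: the 18×27 cube contributes its full rectangle (perimeter 90.00 mm); the cube at (8, 5.5) (footprint 4×17) is included at this height (perimeter 42.00 mm); the cube at (3, 8.5) is not intersected at this z (z outside [2, 16]); Subtracting the remaining from the first: starting from the 18×27 cube, the 4×17 cube at (8, 5.5) lies wholly inside it (removes its full 68.00 mm² and its 42.00 mm outline becomes a hole wall) — boundary (outer + 1 inner loop) = 132.00 mm. Overall, the cross-section is one region with 1 hole. Total boundary length (outer + inner) = 132.00 mm.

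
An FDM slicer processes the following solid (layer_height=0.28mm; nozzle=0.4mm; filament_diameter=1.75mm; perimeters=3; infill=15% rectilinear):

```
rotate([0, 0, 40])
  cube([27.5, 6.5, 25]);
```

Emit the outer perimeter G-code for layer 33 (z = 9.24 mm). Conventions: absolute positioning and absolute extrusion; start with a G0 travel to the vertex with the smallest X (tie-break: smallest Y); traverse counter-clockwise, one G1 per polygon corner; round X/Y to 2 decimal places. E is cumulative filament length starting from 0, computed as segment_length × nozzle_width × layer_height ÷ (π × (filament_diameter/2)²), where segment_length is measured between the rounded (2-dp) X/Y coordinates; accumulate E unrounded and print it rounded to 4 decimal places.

At z = 9.24 mm: the cube (footprint 27.5×6.5) is included at this height; (rotated 40° about Z; rotation is an isometry so areas/perimeters/island counts are preserved). The outline is a single polygon with 4 vertices. Extrusion per mm of travel: 0.4 × 0.28 / (π × 0.875²) = 0.046564. Accumulating E over each segment gives final E = 3.1670.

G0 X-4.18 Y4.98 Z9.24
G1 X0.00 Y0.00 E0.3027
G1 X21.07 Y17.68 E1.5835
G1 X16.89 Y22.66 E1.8862
G1 X-4.18 Y4.98 E3.1670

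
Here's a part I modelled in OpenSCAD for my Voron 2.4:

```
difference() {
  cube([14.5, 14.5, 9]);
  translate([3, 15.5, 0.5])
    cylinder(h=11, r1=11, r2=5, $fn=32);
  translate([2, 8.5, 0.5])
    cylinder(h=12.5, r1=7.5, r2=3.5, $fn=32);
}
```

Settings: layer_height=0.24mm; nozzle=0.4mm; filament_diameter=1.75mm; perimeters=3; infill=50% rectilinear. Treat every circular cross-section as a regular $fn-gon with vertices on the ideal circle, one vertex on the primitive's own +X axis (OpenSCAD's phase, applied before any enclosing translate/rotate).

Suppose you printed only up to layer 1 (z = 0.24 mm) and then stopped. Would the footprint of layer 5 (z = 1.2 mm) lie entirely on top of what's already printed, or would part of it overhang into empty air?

Compare the two slices. At z = 0.24: the cube is present — its section is the full 14.5×14.5 rectangle (area 210.25 mm²); the cone at (3, 15.5) does not reach this height (z outside [0.5, 11.5]); the cone at (2, 8.5) is not intersected at this z (z outside [0.5, 13]); Taking the first minus the rest: none of the subtracted shapes is present at this height, so the 14.5×14.5 cube is unchanged — area = 210.25 mm². At z = 1.2: the cube (footprint 14.5×14.5) is included at this height (area 210.25 mm²); the cone at (3, 15.5) (r1=11→r2=5) has section circumradius 10.618 here — a regular 32-gon (area = (32/2)·10.618²·sin(360°/32) = 351.93 mm²); the cone at (2, 8.5) (r1=7.5→r2=3.5) has section circumradius 7.276 here — a regular 32-gon (area = (32/2)·7.276²·sin(360°/32) = 165.25 mm²); After the difference (first − rest): starting from the 14.5×14.5 cube (210.25 mm²), the cone at (3, 15.5) partially overlaps it — only the 105.74 mm² overlap (of its 351.93 mm²) is removed, clipping the outline; the cone at (2, 8.5) partially overlaps it — only the 27.07 mm² overlap (of its 165.25 mm²) is removed, clipping the outline — area = 77.44 mm². Checking containment: the cross-section at z = 1.2 is a subset of the cross-section at z = 0.24.

entirely on top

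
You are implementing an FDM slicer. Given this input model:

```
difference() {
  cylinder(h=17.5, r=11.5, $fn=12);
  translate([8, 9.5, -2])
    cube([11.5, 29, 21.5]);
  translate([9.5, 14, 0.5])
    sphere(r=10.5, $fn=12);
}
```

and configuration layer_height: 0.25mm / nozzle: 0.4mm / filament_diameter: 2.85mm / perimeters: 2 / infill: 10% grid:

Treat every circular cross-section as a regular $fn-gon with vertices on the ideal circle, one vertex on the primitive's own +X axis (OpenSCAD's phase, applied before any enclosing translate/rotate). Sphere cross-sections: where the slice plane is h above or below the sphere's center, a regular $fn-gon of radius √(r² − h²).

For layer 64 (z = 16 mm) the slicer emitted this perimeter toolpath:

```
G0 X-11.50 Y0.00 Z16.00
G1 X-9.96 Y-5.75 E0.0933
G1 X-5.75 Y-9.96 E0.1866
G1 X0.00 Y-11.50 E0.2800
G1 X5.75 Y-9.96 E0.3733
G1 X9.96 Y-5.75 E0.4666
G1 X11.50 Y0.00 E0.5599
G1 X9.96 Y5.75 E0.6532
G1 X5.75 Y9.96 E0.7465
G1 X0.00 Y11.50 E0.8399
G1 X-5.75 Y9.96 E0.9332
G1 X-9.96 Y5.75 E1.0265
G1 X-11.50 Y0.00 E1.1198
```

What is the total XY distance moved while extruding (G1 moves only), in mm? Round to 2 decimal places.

71.44 mm

Sum the Euclidean lengths of each G1 segment: total = 71.44 mm.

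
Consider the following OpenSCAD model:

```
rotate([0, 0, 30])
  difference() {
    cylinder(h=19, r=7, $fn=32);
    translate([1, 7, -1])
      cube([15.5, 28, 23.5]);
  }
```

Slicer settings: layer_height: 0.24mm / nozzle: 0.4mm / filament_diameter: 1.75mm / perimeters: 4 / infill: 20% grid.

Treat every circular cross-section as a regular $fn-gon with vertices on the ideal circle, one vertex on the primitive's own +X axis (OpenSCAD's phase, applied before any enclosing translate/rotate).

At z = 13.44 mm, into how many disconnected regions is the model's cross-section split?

At z = 13.44 mm: the r=7 cylinder gives a regular 32-gon of circumradius 7 (constant along its height); the cube at (1, 7) (footprint 15.5×28) is included at this height; Subtracting the remaining from the first: starting from the r=7 cylinder, the 15.5×28 cube at (1, 7) misses the remaining region (no effect) — 1 connected region; (whole slice rotated 30° about Z — lengths, areas and connectivity unchanged). The result has 1 disconnected region.

1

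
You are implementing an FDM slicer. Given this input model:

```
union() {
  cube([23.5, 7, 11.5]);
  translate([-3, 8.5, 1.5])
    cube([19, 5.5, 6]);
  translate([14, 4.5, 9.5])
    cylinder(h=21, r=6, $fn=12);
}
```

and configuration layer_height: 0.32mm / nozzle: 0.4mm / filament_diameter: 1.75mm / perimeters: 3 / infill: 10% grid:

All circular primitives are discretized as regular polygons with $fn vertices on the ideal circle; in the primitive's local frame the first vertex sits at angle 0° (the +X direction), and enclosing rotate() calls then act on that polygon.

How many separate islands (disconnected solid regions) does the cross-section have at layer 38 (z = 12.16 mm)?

1

At z = 12.16 mm: the cube does not reach this height (z outside [0, 11.5]); the cube at (-3, 8.5) is absent (z outside [1.5, 7.5]); the r=6 cylinder at (14, 4.5) gives a regular 12-gon of circumradius 6 (constant along its height); Merging all regions: only the r=6 cylinder at (14, 4.5) is present, so the union is just that shape — 1 connected region. Overall, the cross-section is a single solid region. Island count = 1.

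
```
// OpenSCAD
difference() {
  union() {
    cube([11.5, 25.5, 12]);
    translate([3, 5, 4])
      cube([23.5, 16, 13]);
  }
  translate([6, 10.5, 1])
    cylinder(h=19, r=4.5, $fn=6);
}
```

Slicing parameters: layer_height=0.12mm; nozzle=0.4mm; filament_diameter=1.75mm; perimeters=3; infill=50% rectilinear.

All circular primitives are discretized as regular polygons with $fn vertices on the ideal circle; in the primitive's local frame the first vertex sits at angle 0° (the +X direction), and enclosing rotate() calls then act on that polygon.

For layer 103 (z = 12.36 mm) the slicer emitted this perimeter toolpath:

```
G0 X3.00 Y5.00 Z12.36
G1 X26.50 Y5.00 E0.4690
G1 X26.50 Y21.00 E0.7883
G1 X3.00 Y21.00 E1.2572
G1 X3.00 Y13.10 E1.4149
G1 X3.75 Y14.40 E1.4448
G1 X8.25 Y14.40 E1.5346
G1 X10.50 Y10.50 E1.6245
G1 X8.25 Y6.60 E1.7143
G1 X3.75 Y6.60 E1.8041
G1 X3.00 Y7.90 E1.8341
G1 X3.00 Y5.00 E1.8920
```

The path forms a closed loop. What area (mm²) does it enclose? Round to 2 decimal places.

Apply the shoelace formula to the sequence of (X, Y) vertices; enclosed area = 327.25 mm².

327.25 mm²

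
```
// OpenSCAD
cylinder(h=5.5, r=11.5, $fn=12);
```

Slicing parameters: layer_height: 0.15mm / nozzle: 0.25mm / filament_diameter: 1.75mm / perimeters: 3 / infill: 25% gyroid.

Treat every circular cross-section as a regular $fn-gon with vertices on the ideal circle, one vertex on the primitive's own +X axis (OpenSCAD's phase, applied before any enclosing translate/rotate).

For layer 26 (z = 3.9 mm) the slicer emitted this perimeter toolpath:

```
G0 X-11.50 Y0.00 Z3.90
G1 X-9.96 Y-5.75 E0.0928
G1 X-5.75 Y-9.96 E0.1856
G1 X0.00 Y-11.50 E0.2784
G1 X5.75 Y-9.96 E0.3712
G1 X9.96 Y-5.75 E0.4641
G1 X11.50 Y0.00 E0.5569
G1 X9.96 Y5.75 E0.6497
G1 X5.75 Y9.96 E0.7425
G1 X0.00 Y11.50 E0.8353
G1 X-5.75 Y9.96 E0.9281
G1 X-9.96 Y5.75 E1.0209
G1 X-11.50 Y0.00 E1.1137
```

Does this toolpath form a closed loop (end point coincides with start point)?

Start point (G0): (-11.50, 0.00). End point (last G1): the path returns to the start — closed.

yes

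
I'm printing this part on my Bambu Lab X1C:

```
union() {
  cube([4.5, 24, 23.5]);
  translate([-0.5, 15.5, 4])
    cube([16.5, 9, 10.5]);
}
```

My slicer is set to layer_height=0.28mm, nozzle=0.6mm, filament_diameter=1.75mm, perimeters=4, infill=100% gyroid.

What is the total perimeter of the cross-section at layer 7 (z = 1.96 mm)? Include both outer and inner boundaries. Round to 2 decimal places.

57.00 mm

At z = 1.96 mm: the 4.5×24 cube contributes its full rectangle (perimeter 57.00 mm); the cube at (-0.5, 15.5) is absent (z outside [4, 14.5]); Merging all regions: only the 4.5×24 cube is present, so the union is just that shape — boundary = 57.00 mm. Overall, the cross-section is a single solid region. Total boundary length (outer) = 57.00 mm.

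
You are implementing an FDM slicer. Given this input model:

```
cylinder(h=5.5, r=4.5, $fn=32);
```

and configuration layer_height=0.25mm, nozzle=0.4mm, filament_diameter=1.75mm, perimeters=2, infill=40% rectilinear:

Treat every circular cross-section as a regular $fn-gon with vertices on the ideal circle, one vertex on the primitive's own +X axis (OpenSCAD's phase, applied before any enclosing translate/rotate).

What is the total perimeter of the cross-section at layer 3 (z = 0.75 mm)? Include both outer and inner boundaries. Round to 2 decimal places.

28.23 mm

At z = 0.75 mm: the r=4.5 cylinder gives a regular 32-gon of circumradius 4.5 (constant along its height) (perimeter = 2·32·4.500·sin(180°/32) = 28.23 mm). Overall, the cross-section is a single solid region. Total boundary length (outer) = 28.23 mm.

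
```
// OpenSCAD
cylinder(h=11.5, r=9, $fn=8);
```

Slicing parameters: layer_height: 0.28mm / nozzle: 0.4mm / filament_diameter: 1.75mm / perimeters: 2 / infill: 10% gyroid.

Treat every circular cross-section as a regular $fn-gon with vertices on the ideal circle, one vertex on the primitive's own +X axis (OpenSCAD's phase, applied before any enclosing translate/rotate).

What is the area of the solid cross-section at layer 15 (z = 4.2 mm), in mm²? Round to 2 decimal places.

At z = 4.2 mm: the r=9 cylinder gives a regular 8-gon of circumradius 9 (constant along its height) (area = (8/2)·9.000²·sin(360°/8) = 229.10 mm²). Overall, the cross-section is a single solid region. Net area = 229.10 mm².

229.10 mm²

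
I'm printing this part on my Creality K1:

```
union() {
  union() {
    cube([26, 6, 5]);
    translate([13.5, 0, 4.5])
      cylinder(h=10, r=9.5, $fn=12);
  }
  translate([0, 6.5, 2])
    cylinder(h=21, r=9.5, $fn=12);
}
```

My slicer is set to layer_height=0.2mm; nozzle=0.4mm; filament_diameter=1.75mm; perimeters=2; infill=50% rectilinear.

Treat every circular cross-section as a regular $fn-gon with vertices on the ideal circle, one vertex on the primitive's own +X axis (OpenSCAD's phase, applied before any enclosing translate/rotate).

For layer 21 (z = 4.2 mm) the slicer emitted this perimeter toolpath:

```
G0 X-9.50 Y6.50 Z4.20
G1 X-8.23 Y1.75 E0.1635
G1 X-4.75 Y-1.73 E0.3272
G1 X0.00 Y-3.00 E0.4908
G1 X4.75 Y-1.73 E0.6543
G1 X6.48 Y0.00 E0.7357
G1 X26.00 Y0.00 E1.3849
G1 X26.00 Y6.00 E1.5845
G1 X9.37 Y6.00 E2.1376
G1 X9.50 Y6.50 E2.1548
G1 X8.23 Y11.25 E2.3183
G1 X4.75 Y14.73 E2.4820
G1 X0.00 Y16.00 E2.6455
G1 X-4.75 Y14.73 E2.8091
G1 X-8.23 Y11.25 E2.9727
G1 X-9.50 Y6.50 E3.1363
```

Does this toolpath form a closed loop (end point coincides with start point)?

yes

Start point (G0): (-9.50, 6.50). End point (last G1): the path returns to the start — closed.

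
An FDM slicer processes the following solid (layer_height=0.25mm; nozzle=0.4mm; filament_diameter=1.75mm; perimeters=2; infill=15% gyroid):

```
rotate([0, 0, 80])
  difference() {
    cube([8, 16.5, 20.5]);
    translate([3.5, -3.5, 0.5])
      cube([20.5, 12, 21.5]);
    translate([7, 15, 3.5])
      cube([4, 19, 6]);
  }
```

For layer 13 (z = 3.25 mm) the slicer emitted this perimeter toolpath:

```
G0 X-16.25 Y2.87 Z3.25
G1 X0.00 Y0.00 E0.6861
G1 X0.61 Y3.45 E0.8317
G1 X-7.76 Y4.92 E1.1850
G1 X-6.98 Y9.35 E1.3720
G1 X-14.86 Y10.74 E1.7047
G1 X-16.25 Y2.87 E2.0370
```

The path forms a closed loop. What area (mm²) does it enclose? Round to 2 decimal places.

Apply the shoelace formula to the sequence of (X, Y) vertices; enclosed area = 93.71 mm².

93.71 mm²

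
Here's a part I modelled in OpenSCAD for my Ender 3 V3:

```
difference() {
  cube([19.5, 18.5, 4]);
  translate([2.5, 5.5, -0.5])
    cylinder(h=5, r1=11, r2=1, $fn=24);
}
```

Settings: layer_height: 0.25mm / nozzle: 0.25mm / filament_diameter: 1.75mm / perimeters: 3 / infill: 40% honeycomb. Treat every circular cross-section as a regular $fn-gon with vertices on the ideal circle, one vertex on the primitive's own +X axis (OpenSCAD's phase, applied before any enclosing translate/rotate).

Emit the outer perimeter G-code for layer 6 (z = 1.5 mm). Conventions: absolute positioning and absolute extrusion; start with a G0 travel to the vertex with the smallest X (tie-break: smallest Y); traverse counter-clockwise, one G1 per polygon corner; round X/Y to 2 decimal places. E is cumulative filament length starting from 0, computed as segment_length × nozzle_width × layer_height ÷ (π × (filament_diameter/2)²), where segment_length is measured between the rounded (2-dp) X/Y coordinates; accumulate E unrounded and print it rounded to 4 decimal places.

G0 X0.00 Y11.98 Z1.50
G1 X0.69 Y12.26 E0.0193
G1 X2.50 Y12.50 E0.0668
G1 X4.31 Y12.26 E0.1142
G1 X6.00 Y11.56 E0.1618
G1 X7.45 Y10.45 E0.2092
G1 X8.56 Y9.00 E0.2567
G1 X9.26 Y7.31 E0.3042
G1 X9.50 Y5.50 E0.3516
G1 X9.26 Y3.69 E0.3991
G1 X8.56 Y2.00 E0.4466
G1 X7.45 Y0.55 E0.4941
G1 X6.73 Y0.00 E0.5176
G1 X19.50 Y0.00 E0.8494
G1 X19.50 Y18.50 E1.3301
G1 X0.00 Y18.50 E1.8368
G1 X0.00 Y11.98 E2.0063

At z = 1.5 mm: the cube is present — its section is the full 19.5×18.5 rectangle; the cone at (2.5, 5.5): at t=0.400 of its height the radius interpolates to r₁+(r₂−r₁)t = 7.000, giving a regular 24-gon of that circumradius; After the difference (first − rest): starting from the 19.5×18.5 cube, the cone at (2.5, 5.5) partially overlaps it — only the 102.62 mm² overlap (of its 152.19 mm²) is removed, clipping the outline — 1 connected region. The outline is a single polygon with 16 vertices. Extrusion per mm of travel: 0.25 × 0.25 / (π × 0.875²) = 0.025984. Accumulating E over each segment gives final E = 2.0063.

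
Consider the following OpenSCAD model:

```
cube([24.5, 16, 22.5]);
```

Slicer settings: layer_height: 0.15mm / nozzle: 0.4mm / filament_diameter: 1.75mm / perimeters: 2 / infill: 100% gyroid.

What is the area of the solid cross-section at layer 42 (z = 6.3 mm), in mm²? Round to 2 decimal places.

At z = 6.3 mm: the 24.5×16 cube contributes its full rectangle (area 392.00 mm²). Overall, the cross-section is a single solid region. Net area = 392.00 mm².

392.00 mm²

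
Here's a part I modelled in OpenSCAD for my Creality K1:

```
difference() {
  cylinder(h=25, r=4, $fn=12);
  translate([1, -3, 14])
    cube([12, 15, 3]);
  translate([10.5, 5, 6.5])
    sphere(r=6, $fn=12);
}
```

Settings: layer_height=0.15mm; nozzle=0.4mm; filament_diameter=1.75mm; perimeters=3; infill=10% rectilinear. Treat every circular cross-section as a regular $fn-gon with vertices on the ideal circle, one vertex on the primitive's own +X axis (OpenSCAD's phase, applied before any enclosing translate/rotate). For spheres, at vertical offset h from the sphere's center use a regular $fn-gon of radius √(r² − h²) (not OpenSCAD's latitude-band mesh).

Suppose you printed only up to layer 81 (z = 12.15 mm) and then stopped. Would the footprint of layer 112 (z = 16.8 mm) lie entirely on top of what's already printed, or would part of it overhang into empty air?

entirely on top

Compare the two slices. At z = 12.15: the r=4 cylinder gives a regular 12-gon of circumradius 4 (constant along its height) (area = (12/2)·4.000²·sin(360°/12) = 48.00 mm²); the cube at (1, -3) does not reach this height (z outside [14, 17]); the r=6 sphere at (10.5, 5) contributes a regular 12-gon of circumradius √(6²−5.65²) = 2.019 (area = (12/2)·2.019²·sin(360°/12) = 12.23 mm²); After the difference (first − rest): starting from the r=4 cylinder (48.00 mm²), the r=6 sphere at (10.5, 5) misses the remaining region (no effect) — area = 48.00 mm². At z = 16.8: the r=4 cylinder gives a regular 12-gon of circumradius 4 (constant along its height) (area = (12/2)·4.000²·sin(360°/12) = 48.00 mm²); the 12×15 cube at (1, -3) contributes its full rectangle (area 180.00 mm²); the sphere at (10.5, 5) is absent (|z−center|=10.300 > r=6); Subtracting the remaining from the first: starting from the r=4 cylinder (48.00 mm²), the 12×15 cube at (1, -3) partially overlaps it — only the 15.56 mm² overlap (of its 180.00 mm²) is removed, clipping the outline — area = 32.44 mm². Checking containment: the cross-section at z = 16.8 is a subset of the cross-section at z = 12.15.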